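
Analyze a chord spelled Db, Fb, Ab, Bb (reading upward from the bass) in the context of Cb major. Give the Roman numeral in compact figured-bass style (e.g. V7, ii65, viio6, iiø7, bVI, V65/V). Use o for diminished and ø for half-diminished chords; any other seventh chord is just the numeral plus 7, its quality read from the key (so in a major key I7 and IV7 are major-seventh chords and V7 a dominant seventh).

Stacked in thirds the chord is Bb-Db-Fb-Ab: a half-diminished seventh chord on Bb.
In Cb major, Bb is the leading tone; the diatonic half-diminished seventh chord there is viiø7.
With Db in the bass the chord is in first inversion, so the figured bass is 65.

viiø65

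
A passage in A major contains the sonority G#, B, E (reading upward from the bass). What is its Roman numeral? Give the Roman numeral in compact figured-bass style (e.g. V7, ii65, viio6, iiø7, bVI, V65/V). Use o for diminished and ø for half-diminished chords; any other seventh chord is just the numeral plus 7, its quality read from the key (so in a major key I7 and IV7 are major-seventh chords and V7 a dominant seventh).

V6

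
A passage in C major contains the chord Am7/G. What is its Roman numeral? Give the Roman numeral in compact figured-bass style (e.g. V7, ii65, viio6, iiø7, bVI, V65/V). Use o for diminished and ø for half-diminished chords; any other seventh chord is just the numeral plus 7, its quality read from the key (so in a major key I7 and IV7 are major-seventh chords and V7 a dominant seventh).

vi42

The pitches A-C-E-G form a minor seventh chord rooted on A.
In C major, A is the submediant; the diatonic minor seventh chord there is vi7.
With G in the bass the chord is in third inversion, so the figured bass is 42.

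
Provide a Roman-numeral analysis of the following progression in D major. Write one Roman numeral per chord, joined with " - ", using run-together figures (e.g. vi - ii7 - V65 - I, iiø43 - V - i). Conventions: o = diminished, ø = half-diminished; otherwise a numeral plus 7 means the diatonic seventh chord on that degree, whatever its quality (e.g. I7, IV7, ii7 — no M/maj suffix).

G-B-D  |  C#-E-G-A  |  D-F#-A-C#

G-B-D: root G is the subdominant; major triad there is IV.
C#-E-G-A has root A, degree 5 in D major, so V65.
D-F#-A-C#: root D is the tonic; major seventh chord there is I7.

IV - V65 - I7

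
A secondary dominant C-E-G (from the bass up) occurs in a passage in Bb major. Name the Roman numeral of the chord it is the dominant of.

V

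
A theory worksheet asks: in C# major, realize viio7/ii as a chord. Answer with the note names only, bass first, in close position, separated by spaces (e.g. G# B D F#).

viio7/ii is a secondary leading-tone chord. The target ii is D# in C# major; the applied chord is rooted a semitone below, on C##.
Building a fully diminished seventh chord on C## gives C##-E#-G#-B.

C## E# G# B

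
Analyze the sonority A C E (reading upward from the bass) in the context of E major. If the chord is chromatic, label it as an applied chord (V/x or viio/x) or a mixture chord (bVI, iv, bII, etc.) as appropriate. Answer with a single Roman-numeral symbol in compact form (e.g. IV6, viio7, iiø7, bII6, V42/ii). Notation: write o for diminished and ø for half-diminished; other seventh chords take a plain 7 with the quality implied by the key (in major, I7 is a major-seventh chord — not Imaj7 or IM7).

iv

Stacked in thirds the chord is A-C-E: a minor triad on A.
A is the fourth degree of E major. This is the minor subdominant, borrowed from the parallel minor.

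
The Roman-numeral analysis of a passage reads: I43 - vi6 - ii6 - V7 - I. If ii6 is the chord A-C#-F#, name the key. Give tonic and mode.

E major

The anchor chord is a minor triad on F#, labeled ii6.
ii6 on F# implies F# is the supertonic; that puts the tonic at E, and the lowercase numeral fits major mode.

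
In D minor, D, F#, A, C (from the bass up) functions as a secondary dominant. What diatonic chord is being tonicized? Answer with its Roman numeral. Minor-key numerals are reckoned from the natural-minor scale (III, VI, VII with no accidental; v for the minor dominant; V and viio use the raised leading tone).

iv

The chord is a dominant seventh chord on D.
A dominant resolves down a perfect fifth: D → G. In D minor, G is scale degree 4, i.e. iv.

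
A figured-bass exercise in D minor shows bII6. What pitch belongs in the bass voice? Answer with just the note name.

G

bII in D minor has root Eb; the chord is Eb-G-Bb.
The figure 6 means first inversion — the third is in the bass.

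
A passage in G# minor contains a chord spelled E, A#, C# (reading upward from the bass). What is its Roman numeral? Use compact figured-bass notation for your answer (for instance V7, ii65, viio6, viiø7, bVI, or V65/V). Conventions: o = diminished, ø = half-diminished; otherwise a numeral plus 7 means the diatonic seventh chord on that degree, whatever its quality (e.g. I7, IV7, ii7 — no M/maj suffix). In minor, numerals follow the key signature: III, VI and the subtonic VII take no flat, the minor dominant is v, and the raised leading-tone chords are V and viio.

iio64

Stacked in thirds the chord is A#-C#-E: a diminished triad on A#.
A# is scale degree 2 in G# minor, and a diminished triad on that degree is written iio.
With E in the bass the chord is in second inversion, so the figured bass is 64.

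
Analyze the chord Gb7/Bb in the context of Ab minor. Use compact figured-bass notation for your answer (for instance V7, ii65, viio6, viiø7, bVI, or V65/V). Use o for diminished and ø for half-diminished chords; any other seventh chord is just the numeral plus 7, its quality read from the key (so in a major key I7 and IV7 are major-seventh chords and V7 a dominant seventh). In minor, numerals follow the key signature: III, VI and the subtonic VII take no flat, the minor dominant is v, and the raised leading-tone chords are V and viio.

VII65

The pitches Gb-Bb-Db-Fb form a dominant seventh chord rooted on Gb.
In Ab minor, Gb is the subtonic; the diatonic dominant seventh chord there is VII7.
With Bb in the bass the chord is in first inversion, so the figured bass is 65.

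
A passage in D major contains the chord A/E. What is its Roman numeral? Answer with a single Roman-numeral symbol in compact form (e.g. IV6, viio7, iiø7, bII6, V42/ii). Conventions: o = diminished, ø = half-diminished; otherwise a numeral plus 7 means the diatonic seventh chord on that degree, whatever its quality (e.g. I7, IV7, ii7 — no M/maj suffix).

V64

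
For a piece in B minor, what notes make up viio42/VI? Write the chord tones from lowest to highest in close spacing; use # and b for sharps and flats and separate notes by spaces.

viio42/VI is a secondary leading-tone chord. The target VI is G in B minor; the applied chord is rooted a semitone below, on F#.
Building a fully diminished seventh chord on F# gives F#-A-C-Eb.
The figured bass 42 indicates third inversion, placing the seventh (Eb) in the bass: Eb-F#-A-C.

Eb F# A C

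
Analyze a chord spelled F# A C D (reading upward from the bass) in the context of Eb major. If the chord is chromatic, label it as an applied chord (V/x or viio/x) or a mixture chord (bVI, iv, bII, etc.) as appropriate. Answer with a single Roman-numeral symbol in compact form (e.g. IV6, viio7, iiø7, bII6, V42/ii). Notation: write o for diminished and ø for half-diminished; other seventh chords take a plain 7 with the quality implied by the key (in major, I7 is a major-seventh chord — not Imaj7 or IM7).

V65/iii

Stacked in thirds the chord is D-F#-A-C: a dominant seventh chord on D.
D is not a diatonic chord root with this quality in Eb major, but it lies a perfect fifth above G (iii), so the chord functions as an applied dominant of iii.
With F# in the bass the chord is in first inversion, so the figured bass is 65.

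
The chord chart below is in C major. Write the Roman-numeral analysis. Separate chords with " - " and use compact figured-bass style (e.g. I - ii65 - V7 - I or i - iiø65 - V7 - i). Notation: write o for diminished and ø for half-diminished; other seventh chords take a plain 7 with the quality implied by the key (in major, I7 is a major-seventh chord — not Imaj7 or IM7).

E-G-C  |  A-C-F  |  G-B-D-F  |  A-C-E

E-G-C: major triad on C = scale degree 1 → I6.
A-C-F: root F is the subdominant; major triad there is IV6.
G-B-D-F: dominant seventh chord on G = scale degree 5 → V7.
A-C-E: root A is the submediant; minor triad there is vi.

I6 - IV6 - V7 - vi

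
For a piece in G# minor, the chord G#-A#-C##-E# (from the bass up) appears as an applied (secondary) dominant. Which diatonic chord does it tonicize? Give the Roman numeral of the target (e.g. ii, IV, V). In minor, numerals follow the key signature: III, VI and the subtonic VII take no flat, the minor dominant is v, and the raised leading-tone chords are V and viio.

V

The chord is a dominant seventh chord on A#.
A dominant resolves down a perfect fifth: A# → D#. In G# minor, D# is scale degree 5, i.e. V.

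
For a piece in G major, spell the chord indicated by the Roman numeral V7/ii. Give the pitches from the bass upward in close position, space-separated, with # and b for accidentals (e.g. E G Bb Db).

The slash means an applied dominant: we want the dominant of ii. In G major, ii is A minor, and its dominant is built on E.
Building a dominant seventh chord on E gives E-G#-B-D.

E G# B D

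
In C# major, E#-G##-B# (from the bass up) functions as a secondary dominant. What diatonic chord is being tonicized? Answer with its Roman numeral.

vi

The chord is a major triad on E#.
A dominant resolves down a perfect fifth: E# → A#. In C# major, A# is scale degree 6, i.e. vi.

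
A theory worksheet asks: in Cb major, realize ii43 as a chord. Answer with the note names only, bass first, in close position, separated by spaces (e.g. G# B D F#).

The numeral's case and figure indicate a minor seventh chord. In Cb major its root, the second degree, is Db.
That chord is spelled Db-Fb-Ab-Cb.
The figured bass 43 indicates second inversion, placing the fifth (Ab) in the bass: Ab-Cb-Db-Fb.

Ab Cb Db Fb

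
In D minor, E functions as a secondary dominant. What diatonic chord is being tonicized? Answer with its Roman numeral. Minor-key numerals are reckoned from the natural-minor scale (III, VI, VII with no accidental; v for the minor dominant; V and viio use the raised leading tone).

V

The chord is a major triad on E.
A dominant resolves down a perfect fifth: E → A. In D minor, A is scale degree 5, i.e. V.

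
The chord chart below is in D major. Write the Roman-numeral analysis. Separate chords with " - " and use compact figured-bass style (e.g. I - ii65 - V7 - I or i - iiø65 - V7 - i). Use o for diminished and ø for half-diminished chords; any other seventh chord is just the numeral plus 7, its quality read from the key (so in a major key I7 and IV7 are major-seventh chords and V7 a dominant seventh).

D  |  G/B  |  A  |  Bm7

D: root D is the tonic; major triad there is I.
G/B has root G, degree 4 in D major, so IV6.
A: major triad on A = scale degree 5 → V.
Bm7 has root B, degree 6 in D major, so vi7.

I - IV6 - V - vi7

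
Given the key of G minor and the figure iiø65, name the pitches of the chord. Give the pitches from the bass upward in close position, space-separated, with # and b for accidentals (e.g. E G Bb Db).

C Eb G A

In G minor, the supertonic is A, and the diatonic chord built there is a half-diminished seventh chord.
That chord is spelled A-C-Eb-G.
The figured bass 65 indicates first inversion, placing the third (C) in the bass: C-Eb-G-A.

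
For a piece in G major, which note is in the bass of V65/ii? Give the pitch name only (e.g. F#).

G#

The applied chord V65/ii is rooted on E: E-G#-B-D.
The figure 65 means first inversion — the third is in the bass.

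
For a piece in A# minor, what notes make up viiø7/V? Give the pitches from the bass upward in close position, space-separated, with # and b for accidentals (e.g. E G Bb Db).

D## F## A# C##

The slash marks an applied leading-tone chord: viio of V. In A# minor, V is E#, so the leading tone to it is D##, a half step below.
Building a half-diminished seventh chord on D## gives D##-F##-A#-C##.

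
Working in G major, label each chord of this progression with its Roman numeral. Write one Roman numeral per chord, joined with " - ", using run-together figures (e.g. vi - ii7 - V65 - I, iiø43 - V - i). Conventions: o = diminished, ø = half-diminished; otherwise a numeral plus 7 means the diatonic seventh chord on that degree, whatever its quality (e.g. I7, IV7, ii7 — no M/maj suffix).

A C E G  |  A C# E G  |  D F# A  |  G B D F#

A-C-E-G has root A, degree 2 in G major, so ii7.
A-C#-E-G: a dominant seventh chord on A, the applied dominant of V → V7/V.
D-F#-A: major triad on D = scale degree 5 → V.
G-B-D-F# has root G, degree 1 in G major, so I7.

ii7 - V7/V - V - I7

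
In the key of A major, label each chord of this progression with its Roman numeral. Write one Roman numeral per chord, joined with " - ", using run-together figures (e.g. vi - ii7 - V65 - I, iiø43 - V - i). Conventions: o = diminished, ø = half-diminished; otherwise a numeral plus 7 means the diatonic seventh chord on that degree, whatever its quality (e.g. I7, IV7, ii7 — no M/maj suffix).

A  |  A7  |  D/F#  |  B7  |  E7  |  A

I - V7/IV - IV6 - V7/V - V7 - I

A: root A is the tonic; major triad there is I.
A7: chromatic; A is V of IV, so V7/IV.
D/F#: root D is the subdominant; major triad there is IV6.
B7 is the secondary dominant of V (dominant seventh chord on B): V7/V.
E7: dominant seventh chord on E = scale degree 5 → V7.
A: root A is the tonic; major triad there is I.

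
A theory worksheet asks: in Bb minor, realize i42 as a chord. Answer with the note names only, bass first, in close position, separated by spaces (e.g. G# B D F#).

The numeral's case and figure indicate a minor seventh chord. In Bb minor its root, the first degree, is Bb.
Stacking thirds from Bb gives Bb-Db-F-Ab.
With the 42 figure the chord is in third inversion; from the bass Ab upward in close position it reads Ab-Bb-Db-F.

Ab Bb Db F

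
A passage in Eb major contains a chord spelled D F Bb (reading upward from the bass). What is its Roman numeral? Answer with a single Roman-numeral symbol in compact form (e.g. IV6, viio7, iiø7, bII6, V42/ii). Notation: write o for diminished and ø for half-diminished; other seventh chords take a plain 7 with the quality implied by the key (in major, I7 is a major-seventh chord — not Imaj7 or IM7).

Stacked in thirds the chord is Bb-D-F: a major triad on Bb.
Bb is scale degree 5 in Eb major, and a major triad on that degree is written V.
With D in the bass the chord is in first inversion, so the figured bass is 6.

V6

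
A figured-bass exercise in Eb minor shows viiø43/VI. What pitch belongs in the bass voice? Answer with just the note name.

The applied chord viiø43/VI is rooted on Bb: Bb-Db-Fb-Ab.
The figure 43 means second inversion — the fifth is in the bass.

Fb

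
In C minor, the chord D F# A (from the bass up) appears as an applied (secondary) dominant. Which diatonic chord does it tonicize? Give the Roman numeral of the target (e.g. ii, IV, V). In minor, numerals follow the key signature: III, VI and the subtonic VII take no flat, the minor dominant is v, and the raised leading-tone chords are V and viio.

V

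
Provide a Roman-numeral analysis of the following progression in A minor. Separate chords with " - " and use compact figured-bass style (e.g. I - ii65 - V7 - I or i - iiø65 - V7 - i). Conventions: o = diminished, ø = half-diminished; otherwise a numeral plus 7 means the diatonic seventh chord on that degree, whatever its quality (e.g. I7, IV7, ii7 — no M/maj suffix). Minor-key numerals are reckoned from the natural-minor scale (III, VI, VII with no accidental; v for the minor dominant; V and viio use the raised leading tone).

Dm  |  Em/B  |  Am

iv - v64 - i

Dm has root D, degree 4 in A minor, so iv.
Em/B has root E, degree 5 in A minor, so v64.
Am: minor triad on A = scale degree 1 → i.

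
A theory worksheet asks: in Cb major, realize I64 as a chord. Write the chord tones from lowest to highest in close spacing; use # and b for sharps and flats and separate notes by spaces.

The numeral's case and figure indicate a major triad. In Cb major its root, the tonic, is Cb.
That chord is spelled Cb-Eb-Gb.
The figured bass 64 indicates second inversion, placing the fifth (Gb) in the bass: Gb-Cb-Eb.

Gb Cb Eb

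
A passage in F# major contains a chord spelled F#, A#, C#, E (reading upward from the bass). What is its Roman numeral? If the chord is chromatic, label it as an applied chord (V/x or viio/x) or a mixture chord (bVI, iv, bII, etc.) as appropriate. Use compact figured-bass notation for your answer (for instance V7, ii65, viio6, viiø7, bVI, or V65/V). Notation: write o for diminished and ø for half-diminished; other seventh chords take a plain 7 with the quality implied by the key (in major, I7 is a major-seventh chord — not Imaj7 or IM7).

V7/IV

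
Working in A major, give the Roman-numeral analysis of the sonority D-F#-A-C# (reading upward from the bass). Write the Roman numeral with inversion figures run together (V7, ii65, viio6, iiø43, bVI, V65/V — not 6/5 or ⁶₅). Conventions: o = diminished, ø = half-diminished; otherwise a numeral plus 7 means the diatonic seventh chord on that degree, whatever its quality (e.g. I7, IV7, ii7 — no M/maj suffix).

IV7

Stacked in thirds the chord is D-F#-A-C#: a major seventh chord on D.
In A major, D is the subdominant; the diatonic major seventh chord there is IV7.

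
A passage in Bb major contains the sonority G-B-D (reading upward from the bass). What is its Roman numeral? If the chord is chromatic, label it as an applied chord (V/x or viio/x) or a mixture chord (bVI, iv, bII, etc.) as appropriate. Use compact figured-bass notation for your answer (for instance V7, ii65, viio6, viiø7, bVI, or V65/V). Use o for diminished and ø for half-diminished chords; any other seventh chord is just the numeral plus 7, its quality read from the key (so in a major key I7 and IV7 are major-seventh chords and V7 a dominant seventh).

V/ii

The pitches G-B-D form a major triad rooted on G.
G is not a diatonic chord root with this quality in Bb major, but it lies a perfect fifth above C (ii), so the chord functions as an applied dominant of ii.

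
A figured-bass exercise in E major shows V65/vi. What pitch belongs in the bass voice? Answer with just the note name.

B#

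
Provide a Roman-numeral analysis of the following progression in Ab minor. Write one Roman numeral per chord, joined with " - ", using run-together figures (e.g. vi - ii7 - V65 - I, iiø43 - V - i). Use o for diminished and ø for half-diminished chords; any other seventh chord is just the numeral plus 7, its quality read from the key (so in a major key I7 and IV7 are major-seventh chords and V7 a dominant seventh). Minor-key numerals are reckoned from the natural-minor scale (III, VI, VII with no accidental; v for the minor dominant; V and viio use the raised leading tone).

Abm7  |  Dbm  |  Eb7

i7 - iv - V7

Abm7: root Ab is the tonic; minor seventh chord there is i7.
Dbm: minor triad on Db = scale degree 4 → iv.
Eb7 has root Eb, degree 5 in Ab minor, so V7.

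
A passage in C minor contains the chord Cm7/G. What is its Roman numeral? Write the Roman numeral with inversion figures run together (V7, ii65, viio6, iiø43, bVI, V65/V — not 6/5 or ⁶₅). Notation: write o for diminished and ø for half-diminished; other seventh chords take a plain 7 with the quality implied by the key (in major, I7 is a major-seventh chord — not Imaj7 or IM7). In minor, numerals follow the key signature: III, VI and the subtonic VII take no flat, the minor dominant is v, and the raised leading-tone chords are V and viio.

Stacked in thirds the chord is C-Eb-G-Bb: a minor seventh chord on C.
C is scale degree 1 in C minor, and a minor seventh chord on that degree is written i7.
With G in the bass the chord is in second inversion, so the figured bass is 43.

i43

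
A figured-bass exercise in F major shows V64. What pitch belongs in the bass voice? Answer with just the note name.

V in F major has root C; the chord is C-E-G.
The figure 64 means second inversion — the fifth is in the bass.

G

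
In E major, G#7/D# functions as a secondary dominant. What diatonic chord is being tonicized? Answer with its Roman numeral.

vi

The chord is a dominant seventh chord on G#.
A dominant resolves down a perfect fifth: G# → C#. In E major, C# is scale degree 6, i.e. vi.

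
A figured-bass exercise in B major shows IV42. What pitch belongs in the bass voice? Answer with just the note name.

IV in B major has root E; the chord is E-G#-B-D#.
The figure 42 means third inversion — the seventh is in the bass.

D#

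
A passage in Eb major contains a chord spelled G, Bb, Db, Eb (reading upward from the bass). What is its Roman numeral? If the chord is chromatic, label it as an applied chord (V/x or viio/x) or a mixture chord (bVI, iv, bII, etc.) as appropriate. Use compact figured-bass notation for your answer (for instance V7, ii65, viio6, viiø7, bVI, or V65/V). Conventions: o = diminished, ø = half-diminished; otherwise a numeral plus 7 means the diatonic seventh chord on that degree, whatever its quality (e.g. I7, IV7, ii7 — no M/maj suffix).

The pitches Eb-G-Bb-Db form a dominant seventh chord rooted on Eb.
Eb is not a diatonic chord root with this quality in Eb major, but it lies a perfect fifth above Ab (IV), so the chord functions as an applied dominant of IV.
With G in the bass the chord is in first inversion, so the figured bass is 65.

V65/IV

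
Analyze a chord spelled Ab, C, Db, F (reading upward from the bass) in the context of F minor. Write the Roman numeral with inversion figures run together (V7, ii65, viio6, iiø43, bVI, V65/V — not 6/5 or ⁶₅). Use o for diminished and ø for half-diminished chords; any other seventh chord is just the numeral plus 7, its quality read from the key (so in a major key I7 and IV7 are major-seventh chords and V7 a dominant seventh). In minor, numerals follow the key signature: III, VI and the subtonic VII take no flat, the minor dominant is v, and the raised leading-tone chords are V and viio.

VI43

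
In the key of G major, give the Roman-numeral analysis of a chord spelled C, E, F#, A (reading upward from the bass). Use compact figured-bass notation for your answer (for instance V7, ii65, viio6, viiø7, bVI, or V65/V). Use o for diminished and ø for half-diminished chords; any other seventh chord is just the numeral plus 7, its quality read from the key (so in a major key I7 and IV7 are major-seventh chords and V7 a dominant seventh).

viiø43

Stacked in thirds the chord is F#-A-C-E: a half-diminished seventh chord on F#.
In G major, F# is the leading tone; the diatonic half-diminished seventh chord there is viiø7.
With C in the bass the chord is in second inversion, so the figured bass is 43.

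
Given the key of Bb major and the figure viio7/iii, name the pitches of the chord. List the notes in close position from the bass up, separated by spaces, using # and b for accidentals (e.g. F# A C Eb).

viio7/iii is a secondary leading-tone chord. The target iii is D in Bb major; the applied chord is rooted a semitone below, on C#.
Building a fully diminished seventh chord on C# gives C#-E-G-Bb.

C# E G Bb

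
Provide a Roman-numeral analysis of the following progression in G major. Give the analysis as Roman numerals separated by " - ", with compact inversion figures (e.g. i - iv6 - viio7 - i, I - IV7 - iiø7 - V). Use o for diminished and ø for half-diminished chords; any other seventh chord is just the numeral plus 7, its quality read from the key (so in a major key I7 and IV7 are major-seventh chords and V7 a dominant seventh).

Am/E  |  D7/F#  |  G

Am/E: minor triad on A = scale degree 2 → ii64.
D7/F# has root D, degree 5 in G major, so V65.
G: major triad on G = scale degree 1 → I.

ii64 - V65 - I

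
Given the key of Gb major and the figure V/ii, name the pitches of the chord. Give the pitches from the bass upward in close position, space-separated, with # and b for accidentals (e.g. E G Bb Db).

Eb G Bb

V/ii is a secondary dominant — the dominant triad of ii. ii in Gb major is Ab, so the applied chord's root is Eb, a perfect fifth above.
Building a major triad on Eb gives Eb-G-Bb.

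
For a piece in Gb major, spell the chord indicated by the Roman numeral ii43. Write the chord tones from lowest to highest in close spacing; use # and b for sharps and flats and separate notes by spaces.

Eb Gb Ab Cb

The numeral's case and figure indicate a minor seventh chord. In Gb major its root, scale degree 2, is Ab.
Stacking thirds from Ab gives Ab-Cb-Eb-Gb.
With the 43 figure the chord is in second inversion; from the bass Eb upward in close position it reads Eb-Gb-Ab-Cb.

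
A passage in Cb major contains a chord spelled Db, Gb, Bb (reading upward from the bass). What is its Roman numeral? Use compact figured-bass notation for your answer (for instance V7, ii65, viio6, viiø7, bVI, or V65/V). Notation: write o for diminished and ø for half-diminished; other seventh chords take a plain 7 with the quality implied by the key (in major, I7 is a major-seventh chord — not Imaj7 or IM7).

V64

Stacked in thirds the chord is Gb-Bb-Db: a major triad on Gb.
Gb is scale degree 5 in Cb major, and a major triad on that degree is written V.
With Db in the bass the chord is in second inversion, so the figured bass is 64.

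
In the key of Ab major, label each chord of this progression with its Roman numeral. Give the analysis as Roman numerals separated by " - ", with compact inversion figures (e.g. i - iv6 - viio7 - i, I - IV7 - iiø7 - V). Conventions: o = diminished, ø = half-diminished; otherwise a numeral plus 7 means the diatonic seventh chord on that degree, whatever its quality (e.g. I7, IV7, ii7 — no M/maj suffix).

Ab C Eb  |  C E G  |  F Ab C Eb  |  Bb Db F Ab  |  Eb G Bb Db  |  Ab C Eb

Ab-C-Eb has root Ab, degree 1 in Ab major, so I.
C-E-G: chromatic; C is V of vi, so V/vi.
F-Ab-C-Eb: root F is the submediant; minor seventh chord there is vi7.
Bb-Db-F-Ab: root Bb is the supertonic; minor seventh chord there is ii7.
Eb-G-Bb-Db: root Eb is the dominant; dominant seventh chord there is V7.
Ab-C-Eb has root Ab, degree 1 in Ab major, so I.

I - V/vi - vi7 - ii7 - V7 - I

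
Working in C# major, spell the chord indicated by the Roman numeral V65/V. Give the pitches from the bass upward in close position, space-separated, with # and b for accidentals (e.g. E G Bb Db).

The slash means an applied dominant: we want the dominant of V. In C# major, V is G# major, and its dominant is built on D#.
Building a dominant seventh chord on D# gives D#-F##-A#-C#.
With the 65 figure the chord is in first inversion; from the bass F## upward in close position it reads F##-A#-C#-D#.

F## A# C# D#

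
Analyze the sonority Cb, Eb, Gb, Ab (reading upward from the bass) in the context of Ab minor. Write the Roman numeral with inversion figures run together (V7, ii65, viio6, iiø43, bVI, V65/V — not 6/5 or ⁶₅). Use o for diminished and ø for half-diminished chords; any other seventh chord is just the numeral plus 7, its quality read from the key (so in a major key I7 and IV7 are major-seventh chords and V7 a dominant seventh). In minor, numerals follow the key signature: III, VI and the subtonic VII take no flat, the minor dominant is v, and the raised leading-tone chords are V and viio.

The pitches Ab-Cb-Eb-Gb form a minor seventh chord rooted on Ab.
In Ab minor, Ab is the tonic; the diatonic minor seventh chord there is i7.
With Cb in the bass the chord is in first inversion, so the figured bass is 65.

i65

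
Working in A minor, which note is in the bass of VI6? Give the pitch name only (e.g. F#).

A

VI in A minor has root F; the chord is F-A-C.
The figure 6 means first inversion — the third is in the bass.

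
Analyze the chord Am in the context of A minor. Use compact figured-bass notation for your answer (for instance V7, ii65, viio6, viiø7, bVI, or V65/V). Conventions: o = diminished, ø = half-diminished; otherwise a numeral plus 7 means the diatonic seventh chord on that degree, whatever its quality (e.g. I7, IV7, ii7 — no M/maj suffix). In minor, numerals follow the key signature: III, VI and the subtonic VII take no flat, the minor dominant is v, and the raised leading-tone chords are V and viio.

i

Stacked in thirds the chord is A-C-E: a minor triad on A.
A is scale degree 1 in A minor, and a minor triad on that degree is written i.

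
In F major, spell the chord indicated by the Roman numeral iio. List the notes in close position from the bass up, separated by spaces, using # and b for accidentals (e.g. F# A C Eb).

iio is the diminished supertonic triad, borrowed from the parallel minor. In F major that root is G.
So the chord is G-Bb-Db.

G Bb Db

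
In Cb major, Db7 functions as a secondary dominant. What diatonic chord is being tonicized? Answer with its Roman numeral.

V

The chord is a dominant seventh chord on Db.
A dominant resolves down a perfect fifth: Db → Gb. In Cb major, Gb is scale degree 5, i.e. V.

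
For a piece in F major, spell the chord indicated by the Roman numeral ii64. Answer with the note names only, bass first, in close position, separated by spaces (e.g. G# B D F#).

In F major, the supertonic is G, and the diatonic chord built there is a minor triad.
That chord is spelled G-Bb-D.
With the 64 figure the chord is in second inversion; from the bass D upward in close position it reads D-G-Bb.

D G Bb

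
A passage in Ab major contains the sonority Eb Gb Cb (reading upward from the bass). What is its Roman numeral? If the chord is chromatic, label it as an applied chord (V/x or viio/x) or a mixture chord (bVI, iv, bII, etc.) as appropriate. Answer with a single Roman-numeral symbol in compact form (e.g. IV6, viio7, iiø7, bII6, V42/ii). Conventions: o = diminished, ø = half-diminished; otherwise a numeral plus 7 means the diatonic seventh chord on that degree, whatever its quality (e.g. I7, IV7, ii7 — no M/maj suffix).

bIII6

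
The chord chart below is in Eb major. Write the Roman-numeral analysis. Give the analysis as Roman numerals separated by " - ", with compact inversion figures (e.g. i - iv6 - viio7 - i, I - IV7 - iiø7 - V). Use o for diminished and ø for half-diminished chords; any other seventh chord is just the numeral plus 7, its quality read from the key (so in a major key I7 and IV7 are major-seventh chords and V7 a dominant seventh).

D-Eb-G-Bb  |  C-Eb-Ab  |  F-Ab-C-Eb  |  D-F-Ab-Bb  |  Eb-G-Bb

D-Eb-G-Bb has root Eb, degree 1 in Eb major, so I42.
C-Eb-Ab: root Ab is the subdominant; major triad there is IV6.
F-Ab-C-Eb: minor seventh chord on F = scale degree 2 → ii7.
D-F-Ab-Bb: dominant seventh chord on Bb = scale degree 5 → V65.
Eb-G-Bb has root Eb, degree 1 in Eb major, so I.

I42 - IV6 - ii7 - V65 - I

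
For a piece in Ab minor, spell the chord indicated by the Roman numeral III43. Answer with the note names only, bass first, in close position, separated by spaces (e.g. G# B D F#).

Gb Bb Cb Eb

The numeral's case and figure indicate a major seventh chord. In Ab minor its root, scale degree 3, is Cb.
That chord is spelled Cb-Eb-Gb-Bb.
With the 43 figure the chord is in second inversion; from the bass Gb upward in close position it reads Gb-Bb-Cb-Eb.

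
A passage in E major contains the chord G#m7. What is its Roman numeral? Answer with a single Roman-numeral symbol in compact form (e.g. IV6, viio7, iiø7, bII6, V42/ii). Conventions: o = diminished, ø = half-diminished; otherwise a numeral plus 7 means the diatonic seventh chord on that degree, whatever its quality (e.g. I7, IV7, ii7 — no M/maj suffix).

The pitches G#-B-D#-F# form a minor seventh chord rooted on G#.
In E major, G# is the mediant; the diatonic minor seventh chord there is iii7.

iii7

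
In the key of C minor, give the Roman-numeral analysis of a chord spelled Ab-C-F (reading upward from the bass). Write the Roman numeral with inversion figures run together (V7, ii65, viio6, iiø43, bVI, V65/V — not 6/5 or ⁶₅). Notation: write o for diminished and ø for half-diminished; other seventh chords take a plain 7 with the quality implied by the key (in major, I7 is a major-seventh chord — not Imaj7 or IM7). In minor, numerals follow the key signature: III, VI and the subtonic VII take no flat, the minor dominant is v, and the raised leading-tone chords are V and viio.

Stacked in thirds the chord is F-Ab-C: a minor triad on F.
In C minor, F is the subdominant; the diatonic minor triad there is iv.
With Ab in the bass the chord is in first inversion, so the figured bass is 6.

iv6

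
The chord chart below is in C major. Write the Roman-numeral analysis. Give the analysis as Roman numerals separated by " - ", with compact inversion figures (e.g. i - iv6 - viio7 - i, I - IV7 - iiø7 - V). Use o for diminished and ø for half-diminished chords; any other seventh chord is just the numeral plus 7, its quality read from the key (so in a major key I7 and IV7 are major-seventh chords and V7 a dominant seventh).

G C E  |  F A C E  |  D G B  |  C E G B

I64 - IV7 - V64 - I7

G-C-E: root C is the tonic; major triad there is I64.
F-A-C-E: major seventh chord on F = scale degree 4 → IV7.
D-G-B: root G is the dominant; major triad there is V64.
C-E-G-B: major seventh chord on C = scale degree 1 → I7.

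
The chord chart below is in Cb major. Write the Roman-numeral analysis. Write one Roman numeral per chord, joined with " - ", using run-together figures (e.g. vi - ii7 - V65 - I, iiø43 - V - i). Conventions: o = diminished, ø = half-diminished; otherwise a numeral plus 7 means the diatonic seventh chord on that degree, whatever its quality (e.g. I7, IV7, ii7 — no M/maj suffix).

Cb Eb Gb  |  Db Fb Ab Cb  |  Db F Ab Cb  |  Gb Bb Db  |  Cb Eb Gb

I - ii7 - V7/V - V - I

Cb-Eb-Gb has root Cb, degree 1 in Cb major, so I.
Db-Fb-Ab-Cb: root Db is the supertonic; minor seventh chord there is ii7.
Db-F-Ab-Cb is the secondary dominant of V (dominant seventh chord on Db): V7/V.
Gb-Bb-Db: root Gb is the dominant; major triad there is V.
Cb-Eb-Gb: root Cb is the tonic; major triad there is I.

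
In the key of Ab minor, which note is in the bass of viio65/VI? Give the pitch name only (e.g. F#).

Gb

The applied chord viio65/VI is rooted on Eb: Eb-Gb-Bbb-Dbb.
The figure 65 means first inversion — the third is in the bass.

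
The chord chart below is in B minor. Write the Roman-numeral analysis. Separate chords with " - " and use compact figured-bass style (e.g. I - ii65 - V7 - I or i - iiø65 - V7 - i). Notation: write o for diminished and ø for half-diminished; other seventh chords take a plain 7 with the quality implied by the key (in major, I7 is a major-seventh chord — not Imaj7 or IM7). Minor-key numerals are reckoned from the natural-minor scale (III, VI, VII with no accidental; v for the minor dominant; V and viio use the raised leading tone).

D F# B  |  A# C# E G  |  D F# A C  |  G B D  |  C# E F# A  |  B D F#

D-F#-B has root B, degree 1 in B minor, so i6.
A#-C#-E-G: fully diminished seventh chord on A# = scale degree 7 → viio7.
D-F#-A-C is the secondary dominant of VI (dominant seventh chord on D): V7/VI.
G-B-D has root G, degree 6 in B minor, so VI.
C#-E-F#-A has root F#, degree 5 in B minor, so v43.
B-D-F#: root B is the tonic; minor triad there is i.

i6 - viio7 - V7/VI - VI - v43 - i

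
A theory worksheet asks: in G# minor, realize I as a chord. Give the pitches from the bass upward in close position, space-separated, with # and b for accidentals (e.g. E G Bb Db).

G# B# D#

Scale degree 1 in G# minor is G#; here the chord built on it is altered to a major triad. I is the major tonic (Picardy third), borrowed from the parallel major.
So the chord is G#-B#-D#, a major triad.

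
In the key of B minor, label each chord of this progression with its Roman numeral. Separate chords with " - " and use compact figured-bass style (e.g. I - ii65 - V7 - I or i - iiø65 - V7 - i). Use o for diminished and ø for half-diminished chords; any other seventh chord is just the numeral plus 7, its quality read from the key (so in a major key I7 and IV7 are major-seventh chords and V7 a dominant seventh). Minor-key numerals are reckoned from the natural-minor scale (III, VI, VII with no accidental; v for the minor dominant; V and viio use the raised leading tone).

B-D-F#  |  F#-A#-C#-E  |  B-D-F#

i - V7 - i

B-D-F#: minor triad on B = scale degree 1 → i.
F#-A#-C#-E has root F#, degree 5 in B minor, so V7.
B-D-F#: root B is the tonic; minor triad there is i.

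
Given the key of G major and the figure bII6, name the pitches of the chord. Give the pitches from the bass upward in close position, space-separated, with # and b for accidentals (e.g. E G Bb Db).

C Eb Ab

bII6 is the Neapolitan sixth — a major triad on the lowered second degree, here in its customary first inversion. In G major that root is Ab.
So the chord is Ab-C-Eb.
With the 6 figure the chord is in first inversion; from the bass C upward in close position it reads C-Eb-Ab.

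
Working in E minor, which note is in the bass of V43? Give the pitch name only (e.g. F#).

F#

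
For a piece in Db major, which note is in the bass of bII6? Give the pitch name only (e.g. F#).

Gb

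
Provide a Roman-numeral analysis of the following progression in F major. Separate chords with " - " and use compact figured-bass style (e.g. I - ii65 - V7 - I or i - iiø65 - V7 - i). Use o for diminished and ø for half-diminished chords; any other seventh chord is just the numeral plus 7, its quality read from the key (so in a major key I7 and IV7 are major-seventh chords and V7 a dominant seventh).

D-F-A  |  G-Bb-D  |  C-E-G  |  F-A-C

vi - ii - V - I

D-F-A has root D, degree 6 in F major, so vi.
G-Bb-D has root G, degree 2 in F major, so ii.
C-E-G: major triad on C = scale degree 5 → V.
F-A-C: major triad on F = scale degree 1 → I.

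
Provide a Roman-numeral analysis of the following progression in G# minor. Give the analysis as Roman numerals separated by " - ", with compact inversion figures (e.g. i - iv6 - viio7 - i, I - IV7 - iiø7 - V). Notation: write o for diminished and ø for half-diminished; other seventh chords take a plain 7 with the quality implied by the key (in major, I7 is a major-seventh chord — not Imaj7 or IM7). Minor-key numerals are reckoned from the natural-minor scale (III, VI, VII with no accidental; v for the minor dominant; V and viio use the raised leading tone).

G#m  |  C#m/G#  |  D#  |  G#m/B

G#m: minor triad on G# = scale degree 1 → i.
C#m/G#: root C# is the subdominant; minor triad there is iv64.
D#: root D# is the dominant; major triad there is V.
G#m/B: root G# is the tonic; minor triad there is i6.

i - iv64 - V - i6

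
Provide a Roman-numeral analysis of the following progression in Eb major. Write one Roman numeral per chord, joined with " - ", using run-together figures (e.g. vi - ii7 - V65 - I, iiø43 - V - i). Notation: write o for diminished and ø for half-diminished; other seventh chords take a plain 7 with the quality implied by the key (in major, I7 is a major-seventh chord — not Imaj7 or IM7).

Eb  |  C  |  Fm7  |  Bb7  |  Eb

I - V/ii - ii7 - V7 - I

Eb: major triad on Eb = scale degree 1 → I.
C is the secondary dominant of ii (major triad on C): V/ii.
Fm7: root F is the supertonic; minor seventh chord there is ii7.
Bb7: root Bb is the dominant; dominant seventh chord there is V7.
Eb: major triad on Eb = scale degree 1 → I.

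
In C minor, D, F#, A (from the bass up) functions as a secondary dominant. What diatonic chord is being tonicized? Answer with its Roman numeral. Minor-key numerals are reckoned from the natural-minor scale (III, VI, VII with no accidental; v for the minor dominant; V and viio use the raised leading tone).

The chord is a major triad on D.
A dominant resolves down a perfect fifth: D → G. In C minor, G is scale degree 5, i.e. V.

V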